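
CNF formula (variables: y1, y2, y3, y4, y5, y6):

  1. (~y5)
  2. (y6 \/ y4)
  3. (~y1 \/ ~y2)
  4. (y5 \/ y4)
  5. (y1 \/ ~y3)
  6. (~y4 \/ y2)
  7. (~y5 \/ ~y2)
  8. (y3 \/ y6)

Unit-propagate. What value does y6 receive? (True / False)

True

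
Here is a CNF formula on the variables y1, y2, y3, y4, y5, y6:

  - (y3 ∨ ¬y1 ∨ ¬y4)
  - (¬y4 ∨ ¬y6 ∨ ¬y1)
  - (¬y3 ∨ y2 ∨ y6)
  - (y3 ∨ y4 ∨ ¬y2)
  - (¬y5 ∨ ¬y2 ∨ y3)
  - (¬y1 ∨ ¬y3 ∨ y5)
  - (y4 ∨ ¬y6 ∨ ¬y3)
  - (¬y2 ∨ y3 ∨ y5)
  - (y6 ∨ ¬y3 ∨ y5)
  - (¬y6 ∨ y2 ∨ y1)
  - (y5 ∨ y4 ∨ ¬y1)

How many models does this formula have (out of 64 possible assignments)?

Case analysis on y3 and y1:
  y3=1, y1=1: remaining (y2,y4,y5,y6) ∈ {(1,0,1,0); (1,1,1,0)} — 2.
  y3=1, y1=0: remaining (y2,y4,y5,y6) ∈ {(1,0,1,0); (1,1,0,1); (1,1,1,0); (1,1,1,1)} — 4.
  y3=0, y1=1: remaining (y2,y4,y5,y6) ∈ {(0,0,1,0); (0,0,1,1)} — 2.
  y3=0, y1=0: remaining (y2,y4,y5,y6) ∈ {(0,0,0,0); (0,0,1,0); (0,1,0,0); (0,1,1,0)} — 4.
Total: 2 + 4 + 2 + 4 = 12.

12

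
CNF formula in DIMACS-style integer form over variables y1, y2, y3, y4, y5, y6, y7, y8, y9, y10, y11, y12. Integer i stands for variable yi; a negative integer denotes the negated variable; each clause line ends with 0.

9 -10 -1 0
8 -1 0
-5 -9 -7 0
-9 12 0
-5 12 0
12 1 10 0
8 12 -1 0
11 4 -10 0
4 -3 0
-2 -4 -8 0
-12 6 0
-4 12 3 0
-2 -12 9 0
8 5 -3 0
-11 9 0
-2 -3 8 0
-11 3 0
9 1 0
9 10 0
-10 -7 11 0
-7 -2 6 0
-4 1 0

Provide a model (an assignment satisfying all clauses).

y1 = True, y2 = False, y3 = True, y4 = True, y5 = False, y6 = True, y7 = False, y8 = True, y9 = True, y10 = False, y11 = False, y12 = True

Pure literal: y2 appears only negated; assign y2 = False.
y6 occurs only positively in the remaining clauses — set y6 = True.
Branch on y1: take y1 = True.
  then y8 is forced to True.
The remaining clauses are satisfied by y3 = True, y4 = True, y5 = False, y7 = False, y9 = True, y10 = False, y11 = False, y12 = True.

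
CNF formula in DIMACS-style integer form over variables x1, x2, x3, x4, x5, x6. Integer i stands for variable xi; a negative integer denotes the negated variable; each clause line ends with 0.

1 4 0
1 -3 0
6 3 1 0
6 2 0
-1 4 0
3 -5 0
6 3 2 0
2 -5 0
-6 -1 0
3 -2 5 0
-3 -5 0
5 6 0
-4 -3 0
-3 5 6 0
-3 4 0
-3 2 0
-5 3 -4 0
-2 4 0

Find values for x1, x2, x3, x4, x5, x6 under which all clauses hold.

x1=False, x2=False, x3=False, x4=True, x5=False, x6=True

Check each clause:
  1. (x4 | x1) — x4 is true.
  2. (x1 | ~x3) — ~x3 is true.
  3. (x6 | x1 | x3) — x6 is true.
  4. (x6 | x2) — x6 is true.
  5. (~x1 | x4) — x4 is true.
  6. (~x5 | x3) — ~x5 is true.
  7. (x2 | x3 | x6) — x6 is true.
  8. (x2 | ~x5) — ~x5 is true.
  9. (~x1 | ~x6) — ~x1 is true.
  10. (x3 | ~x2 | x5) — ~x2 is true.
  11. (~x3 | ~x5) — ~x5 is true.
  12. (x5 | x6) — x6 is true.
  13. (~x3 | ~x4) — ~x3 is true.
  14. (~x3 | x5 | x6) — ~x3 is true.
  15. (~x3 | x4) — x4 is true.
  16. (~x3 | x2) — ~x3 is true.
  17. (~x4 | x3 | ~x5) — ~x5 is true.
  18. (x4 | ~x2) — x4 is true.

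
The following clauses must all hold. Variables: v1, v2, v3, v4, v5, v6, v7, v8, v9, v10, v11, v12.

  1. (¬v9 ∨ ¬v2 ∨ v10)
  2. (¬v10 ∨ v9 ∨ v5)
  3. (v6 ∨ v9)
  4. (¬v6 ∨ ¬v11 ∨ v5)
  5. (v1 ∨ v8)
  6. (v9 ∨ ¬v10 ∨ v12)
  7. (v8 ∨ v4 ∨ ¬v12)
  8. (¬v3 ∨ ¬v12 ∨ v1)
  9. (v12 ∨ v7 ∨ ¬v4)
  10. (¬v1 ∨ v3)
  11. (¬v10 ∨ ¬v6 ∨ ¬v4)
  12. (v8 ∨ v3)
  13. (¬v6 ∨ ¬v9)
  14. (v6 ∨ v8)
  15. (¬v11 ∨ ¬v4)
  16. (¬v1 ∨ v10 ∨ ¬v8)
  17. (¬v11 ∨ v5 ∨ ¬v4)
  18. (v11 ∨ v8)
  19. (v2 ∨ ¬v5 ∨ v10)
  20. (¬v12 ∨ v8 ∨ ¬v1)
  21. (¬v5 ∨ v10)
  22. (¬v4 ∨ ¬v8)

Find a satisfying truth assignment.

Pure literal: v7 appears only positively; assign v7 = True.
Branch on v1: take v1 = False.
  then v8 is forced to True.
  then v4 is forced to False.
Set v2 = False and propagate.
Branch on v3: take v3 = True.
  then v12 is forced to False.
The remaining clauses are satisfied by v5 = True, v6 = False, v9 = True, v10 = True, v11 = False.

v1=F, v2=F, v3=T, v4=F, v5=T, v6=F, v7=T, v8=T, v9=T, v10=T, v11=F, v12=F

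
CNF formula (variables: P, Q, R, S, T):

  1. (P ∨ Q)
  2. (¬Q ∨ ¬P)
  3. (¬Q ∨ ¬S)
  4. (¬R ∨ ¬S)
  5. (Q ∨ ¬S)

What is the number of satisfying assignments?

8

Satisfying assignments:
  P=F Q=T R=F S=F T=F
  P=F Q=T R=F S=F T=T
  P=F Q=T R=T S=F T=F
  P=F Q=T R=T S=F T=T
  P=T Q=F R=F S=F T=F
  P=T Q=F R=F S=F T=T
  P=T Q=F R=T S=F T=F
  P=T Q=F R=T S=F T=T
Count: 8.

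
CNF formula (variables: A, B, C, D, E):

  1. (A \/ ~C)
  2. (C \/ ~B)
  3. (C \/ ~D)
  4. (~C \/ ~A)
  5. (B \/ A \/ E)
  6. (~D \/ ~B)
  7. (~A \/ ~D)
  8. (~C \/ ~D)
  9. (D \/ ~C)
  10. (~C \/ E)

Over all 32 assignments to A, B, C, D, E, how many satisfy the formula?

3

The models are:
  A=0 B=0 C=0 D=0 E=1
  A=1 B=0 C=0 D=0 E=0
  A=1 B=0 C=0 D=0 E=1
Count: 3.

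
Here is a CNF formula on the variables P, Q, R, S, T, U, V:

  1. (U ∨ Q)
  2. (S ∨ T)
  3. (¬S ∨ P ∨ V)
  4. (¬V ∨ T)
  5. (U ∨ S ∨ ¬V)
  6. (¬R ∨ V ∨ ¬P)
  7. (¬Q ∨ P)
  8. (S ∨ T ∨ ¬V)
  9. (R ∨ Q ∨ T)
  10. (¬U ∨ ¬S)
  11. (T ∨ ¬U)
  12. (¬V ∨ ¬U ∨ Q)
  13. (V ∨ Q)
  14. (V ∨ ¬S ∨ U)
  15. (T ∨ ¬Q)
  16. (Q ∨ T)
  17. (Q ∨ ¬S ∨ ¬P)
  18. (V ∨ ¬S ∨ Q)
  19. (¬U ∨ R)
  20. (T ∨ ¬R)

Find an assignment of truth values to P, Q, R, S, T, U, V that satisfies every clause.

P = T, Q = T, R = F, S = F, T = T, U = F, V = F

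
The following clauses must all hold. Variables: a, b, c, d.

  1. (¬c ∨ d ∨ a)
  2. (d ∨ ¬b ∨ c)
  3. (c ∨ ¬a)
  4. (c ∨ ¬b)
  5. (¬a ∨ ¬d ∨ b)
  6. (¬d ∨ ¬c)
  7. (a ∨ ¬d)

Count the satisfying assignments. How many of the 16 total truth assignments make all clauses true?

The models are:
  a=F b=F c=F d=F
  a=T b=F c=T d=F
  a=T b=T c=T d=F
Count: 3.

3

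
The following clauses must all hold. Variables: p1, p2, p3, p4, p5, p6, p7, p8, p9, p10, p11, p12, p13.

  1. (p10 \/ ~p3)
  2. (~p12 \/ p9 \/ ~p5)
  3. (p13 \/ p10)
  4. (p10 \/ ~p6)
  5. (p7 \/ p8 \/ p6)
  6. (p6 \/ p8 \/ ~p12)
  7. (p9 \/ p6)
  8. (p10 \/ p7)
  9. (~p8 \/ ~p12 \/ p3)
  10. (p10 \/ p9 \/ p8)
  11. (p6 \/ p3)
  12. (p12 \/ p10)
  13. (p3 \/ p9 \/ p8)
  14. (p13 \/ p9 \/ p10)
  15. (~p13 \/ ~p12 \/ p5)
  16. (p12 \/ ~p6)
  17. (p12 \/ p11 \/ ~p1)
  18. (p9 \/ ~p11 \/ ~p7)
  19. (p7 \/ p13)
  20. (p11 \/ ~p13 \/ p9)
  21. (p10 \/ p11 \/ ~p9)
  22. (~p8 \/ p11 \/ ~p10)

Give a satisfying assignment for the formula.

p1=True, p2=True, p3=True, p4=False, p5=True, p6=False, p7=True, p8=True, p9=True, p10=True, p11=True, p12=True, p13=False

Set p1 = True and propagate.
Try p3 = True.
  then p10 is forced to True.
For the remaining variables, p2 = True, p4 = False, p5 = True, p6 = False, p7 = True, p8 = True, p9 = True, p11 = True, p12 = True, p13 = False works.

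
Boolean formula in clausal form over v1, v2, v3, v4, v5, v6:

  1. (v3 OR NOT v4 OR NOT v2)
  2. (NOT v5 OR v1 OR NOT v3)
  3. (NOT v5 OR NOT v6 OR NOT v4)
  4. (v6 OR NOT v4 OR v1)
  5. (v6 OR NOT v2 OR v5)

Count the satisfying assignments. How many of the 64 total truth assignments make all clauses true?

35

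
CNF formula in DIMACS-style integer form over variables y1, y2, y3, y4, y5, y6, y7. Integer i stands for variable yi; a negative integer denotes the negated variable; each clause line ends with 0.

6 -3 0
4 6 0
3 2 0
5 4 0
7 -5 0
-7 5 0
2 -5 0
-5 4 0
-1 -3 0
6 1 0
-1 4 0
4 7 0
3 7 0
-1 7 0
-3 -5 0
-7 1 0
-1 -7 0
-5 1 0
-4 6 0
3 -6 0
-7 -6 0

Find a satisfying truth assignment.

y1 = F  y2 = T  y3 = T  y4 = T  y5 = F  y6 = T  y7 = F

Pure literal: y2 appears only positively; assign y2 = True.
Set y1 = False and propagate.
  then y6 is forced to True.
  then y7 is forced to False.
  then y5 is forced to False.
  then y4 is forced to True.
  then y3 is forced to True.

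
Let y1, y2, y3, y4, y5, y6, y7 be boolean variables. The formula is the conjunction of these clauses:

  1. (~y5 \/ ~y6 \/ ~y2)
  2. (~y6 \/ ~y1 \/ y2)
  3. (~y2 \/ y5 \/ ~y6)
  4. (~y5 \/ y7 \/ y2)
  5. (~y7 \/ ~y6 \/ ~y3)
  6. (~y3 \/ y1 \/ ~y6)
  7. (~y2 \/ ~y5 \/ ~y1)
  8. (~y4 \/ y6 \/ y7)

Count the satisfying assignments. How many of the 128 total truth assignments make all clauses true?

44

Split on y6, then y2.
  y6=1, y2=1: a clause becomes empty — 0.
  y6=1, y2=0: y4 free; 3 ways for (y1,y3,y5,y7) × 2^1 = 6.
  y6=0, y2=1: y3 free; 9 ways for (y1,y4,y5,y7) × 2^1 = 18.
  y6=0, y2=0: y1, y3 free; 5 ways for (y4,y5,y7) × 2^2 = 20.
Total: 0 + 6 + 18 + 20 = 44.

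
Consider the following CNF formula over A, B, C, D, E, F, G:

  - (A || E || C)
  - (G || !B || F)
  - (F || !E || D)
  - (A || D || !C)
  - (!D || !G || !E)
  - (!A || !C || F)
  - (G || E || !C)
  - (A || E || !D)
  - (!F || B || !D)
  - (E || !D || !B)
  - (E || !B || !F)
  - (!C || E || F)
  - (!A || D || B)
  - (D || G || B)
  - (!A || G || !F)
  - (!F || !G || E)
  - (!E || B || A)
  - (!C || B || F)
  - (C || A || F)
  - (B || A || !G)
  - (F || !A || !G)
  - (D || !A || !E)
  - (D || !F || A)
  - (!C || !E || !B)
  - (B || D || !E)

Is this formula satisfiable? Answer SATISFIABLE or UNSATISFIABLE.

SATISFIABLE

Branch on A: take A = True.
Set B = False and propagate.
  then D is forced to True.
  then F is forced to False.
  then C is forced to False.
  then G is forced to False.
E is now unconstrained; take E = False.
Every clause has at least one true literal under this assignment.
So A=T  B=F  C=F  D=T  E=F  F=F  G=F is a satisfying assignment.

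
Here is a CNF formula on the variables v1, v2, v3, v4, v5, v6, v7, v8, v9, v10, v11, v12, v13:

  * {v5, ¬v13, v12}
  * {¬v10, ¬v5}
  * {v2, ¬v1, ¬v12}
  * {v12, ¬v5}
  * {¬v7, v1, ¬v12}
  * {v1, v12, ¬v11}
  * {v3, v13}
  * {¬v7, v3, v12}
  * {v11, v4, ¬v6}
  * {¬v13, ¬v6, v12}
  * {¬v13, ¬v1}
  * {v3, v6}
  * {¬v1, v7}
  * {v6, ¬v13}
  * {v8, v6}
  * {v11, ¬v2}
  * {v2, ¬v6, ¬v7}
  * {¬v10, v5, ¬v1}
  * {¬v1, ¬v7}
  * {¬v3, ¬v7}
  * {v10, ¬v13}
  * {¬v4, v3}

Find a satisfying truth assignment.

v1 = 0  v2 = 1  v3 = 0  v4 = 0  v5 = 0  v6 = 1  v7 = 0  v8 = 1  v9 = 1  v10 = 1  v11 = 1  v12 = 1  v13 = 1

v8 occurs only positively in the remaining clauses — set v8 = True.
Try v1 = False.
The remaining clauses are satisfied by v2 = True, v3 = False, v4 = False, v5 = False, v6 = True, v7 = False, v9 = True, v10 = True, v11 = True, v12 = True, v13 = True.
Check each clause:
  1. {v12, v5, ¬v13} — v12 is true.
  2. {¬v10, ¬v5} — ¬v5 is true.
  3. {¬v1, ¬v12, v2} — v2 is true.
  4. {¬v5, v12} — ¬v5 is true.
  5. {v1, ¬v7, ¬v12} — ¬v7 is true.
  6. {¬v11, v1, v12} — v12 is true.
  7. {v13, v3} — v13 is true.
  8. {v3, ¬v7, v12} — ¬v7 is true.
  9. {v11, v4, ¬v6} — v11 is true.
  10. {¬v6, v12, ¬v13} — v12 is true.
  11. {¬v13, ¬v1} — ¬v1 is true.
  12. {v6, v3} — v6 is true.
  13. {¬v1, v7} — ¬v1 is true.
  14. {v6, ¬v13} — v6 is true.
  15. {v8, v6} — v8 is true.
  16. {¬v2, v11} — v11 is true.
  17. {v2, ¬v7, ¬v6} — ¬v7 is true.
  18. {¬v1, ¬v10, v5} — ¬v1 is true.
  19. {¬v1, ¬v7} — ¬v7 is true.
  20. {¬v3, ¬v7} — ¬v7 is true.
  21. {¬v13, v10} — v10 is true.
  22. {v3, ¬v4} — ¬v4 is true.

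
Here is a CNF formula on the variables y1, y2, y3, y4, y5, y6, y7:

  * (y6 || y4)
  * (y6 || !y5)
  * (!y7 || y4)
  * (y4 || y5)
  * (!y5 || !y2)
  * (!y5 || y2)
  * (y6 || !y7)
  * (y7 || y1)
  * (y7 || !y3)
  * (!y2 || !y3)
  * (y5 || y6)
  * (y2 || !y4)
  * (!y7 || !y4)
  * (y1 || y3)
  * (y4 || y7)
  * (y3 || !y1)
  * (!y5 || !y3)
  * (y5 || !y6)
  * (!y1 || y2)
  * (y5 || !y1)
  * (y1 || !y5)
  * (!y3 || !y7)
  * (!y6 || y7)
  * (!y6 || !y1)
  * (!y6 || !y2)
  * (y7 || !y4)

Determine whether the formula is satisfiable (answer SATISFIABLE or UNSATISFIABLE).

y5 = True:
  propagation gives y6=True, y2=False; an empty clause results — contradiction.
y5 = False:
  propagation gives y4=True, y6=True; an empty clause results — contradiction.
Every branch closes, so no satisfying assignment exists.

UNSATISFIABLE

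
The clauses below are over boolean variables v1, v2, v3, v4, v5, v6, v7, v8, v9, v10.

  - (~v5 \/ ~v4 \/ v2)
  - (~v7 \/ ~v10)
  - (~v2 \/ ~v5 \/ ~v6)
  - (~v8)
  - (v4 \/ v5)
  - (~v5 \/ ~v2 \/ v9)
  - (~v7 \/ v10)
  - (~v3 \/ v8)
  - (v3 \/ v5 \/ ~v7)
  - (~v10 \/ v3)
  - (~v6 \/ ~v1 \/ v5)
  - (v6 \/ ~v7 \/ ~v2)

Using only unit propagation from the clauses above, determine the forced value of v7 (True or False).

False

Unit clause (~v8) sets v8 = False.
In (~v3 \/ v8), v8 is now false; ~v3 must hold, so v3 = False.
From (~v10 \/ v3) and v3 = False: v10 = False.
In (v10 \/ ~v7), v10 is now false; ~v7 must hold, so v7 = False.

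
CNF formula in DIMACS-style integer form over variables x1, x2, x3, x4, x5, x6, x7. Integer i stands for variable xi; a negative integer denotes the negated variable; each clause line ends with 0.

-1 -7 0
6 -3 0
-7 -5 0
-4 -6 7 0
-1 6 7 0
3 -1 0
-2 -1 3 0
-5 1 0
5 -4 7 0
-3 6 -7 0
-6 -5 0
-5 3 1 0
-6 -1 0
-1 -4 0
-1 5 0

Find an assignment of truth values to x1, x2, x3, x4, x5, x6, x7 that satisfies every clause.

x1 = F, x2 = F, x3 = F, x4 = F, x5 = F, x6 = T, x7 = T

Check each clause:
  1. (!x1 || !x7) — !x1 is true.
  2. (!x3 || x6) — !x3 is true.
  3. (!x7 || !x5) — !x5 is true.
  4. (!x6 || x7 || !x4) — !x4 is true.
  5. (x6 || x7 || !x1) — !x1 is true.
  6. (!x1 || x3) — !x1 is true.
  7. (x3 || !x1 || !x2) — !x2 is true.
  8. (x1 || !x5) — !x5 is true.
  9. (x7 || x5 || !x4) — !x4 is true.
  10. (!x3 || !x7 || x6) — !x3 is true.
  11. (!x5 || !x6) — !x5 is true.
  12. (!x5 || x1 || x3) — !x5 is true.
  13. (!x6 || !x1) — !x1 is true.
  14. (!x1 || !x4) — !x4 is true.
  15. (!x1 || x5) — !x1 is true.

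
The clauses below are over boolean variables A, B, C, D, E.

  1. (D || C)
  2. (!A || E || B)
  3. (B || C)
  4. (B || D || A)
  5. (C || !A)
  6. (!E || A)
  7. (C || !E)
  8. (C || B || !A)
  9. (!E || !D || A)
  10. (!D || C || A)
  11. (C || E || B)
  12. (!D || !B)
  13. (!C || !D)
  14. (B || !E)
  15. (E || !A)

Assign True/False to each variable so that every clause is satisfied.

A=False  B=True  C=True  D=False  E=False

Check each clause:
  1. (D || C) — C is true.
  2. (E || B || !A) — B is true.
  3. (C || B) — B is true.
  4. (D || A || B) — B is true.
  5. (C || !A) — C is true.
  6. (A || !E) — !E is true.
  7. (!E || C) — C is true.
  8. (B || C || !A) — B is true.
  9. (A || !D || !E) — !E is true.
  10. (!D || A || C) — C is true.
  11. (C || E || B) — B is true.
  12. (!D || !B) — !D is true.
  13. (!D || !C) — !D is true.
  14. (!E || B) — B is true.
  15. (E || !A) — !A is true.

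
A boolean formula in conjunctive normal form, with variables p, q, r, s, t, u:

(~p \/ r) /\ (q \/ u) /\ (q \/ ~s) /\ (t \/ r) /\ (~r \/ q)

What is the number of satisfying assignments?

Split on q, then r.
  q=T, r=T: p, s, t, u free → 2^4 = 16.
  q=T, r=F: remaining (p,s,t,u) ∈ {(F,F,T,F); (F,F,T,T); (F,T,T,F); (F,T,T,T)} — 4.
  q=F, r=T: a clause becomes empty — 0.
  q=F, r=F: remaining (p,s,t,u) ∈ {(F,F,T,T)} — 1.
Total: 16 + 4 + 0 + 1 = 21.

21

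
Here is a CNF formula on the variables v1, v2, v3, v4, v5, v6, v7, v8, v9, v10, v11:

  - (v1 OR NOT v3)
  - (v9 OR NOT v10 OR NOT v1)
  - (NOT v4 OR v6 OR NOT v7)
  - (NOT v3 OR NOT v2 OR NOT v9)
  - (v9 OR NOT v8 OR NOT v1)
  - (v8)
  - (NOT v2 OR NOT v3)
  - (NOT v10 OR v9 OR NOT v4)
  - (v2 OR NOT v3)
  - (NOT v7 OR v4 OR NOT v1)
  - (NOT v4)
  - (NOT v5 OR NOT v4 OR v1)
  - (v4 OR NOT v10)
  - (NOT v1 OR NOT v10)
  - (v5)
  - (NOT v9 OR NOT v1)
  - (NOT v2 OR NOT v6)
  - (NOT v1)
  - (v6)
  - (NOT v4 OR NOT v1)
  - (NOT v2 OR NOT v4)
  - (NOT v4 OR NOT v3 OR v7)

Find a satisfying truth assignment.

The clause (v8) is unit: v8 must be True.
Unit propagation: (NOT v4) forces v4 = False.
(NOT v10) is a unit clause, so v10 = False.
(v5) is a unit clause, so v5 = True.
Unit propagation: (NOT v1) forces v1 = False.
Unit propagation: (NOT v3) forces v3 = False.
(v6) is a unit clause, so v6 = True.
Unit propagation: (NOT v2) forces v2 = False.
v7, v9, v11 are now unconstrained; take v7 = True, v9 = False, v11 = False.

v1 = 0, v2 = 0, v3 = 0, v4 = 0, v5 = 1, v6 = 1, v7 = 1, v8 = 1, v9 = 0, v10 = 0, v11 = 0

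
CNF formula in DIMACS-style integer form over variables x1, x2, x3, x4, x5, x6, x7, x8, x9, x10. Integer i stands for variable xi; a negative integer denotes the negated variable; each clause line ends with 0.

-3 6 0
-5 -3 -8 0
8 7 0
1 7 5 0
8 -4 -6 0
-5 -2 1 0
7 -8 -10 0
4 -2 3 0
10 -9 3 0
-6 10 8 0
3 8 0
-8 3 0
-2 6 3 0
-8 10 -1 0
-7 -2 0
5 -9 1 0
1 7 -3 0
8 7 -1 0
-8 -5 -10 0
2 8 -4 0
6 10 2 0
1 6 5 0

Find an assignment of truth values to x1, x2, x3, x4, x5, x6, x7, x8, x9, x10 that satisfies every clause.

x1=True, x2=False, x3=True, x4=False, x5=False, x6=True, x7=True, x8=False, x9=True, x10=True

Check each clause:
  1. (NOT x3 OR x6) — x6 is true.
  2. (NOT x5 OR NOT x3 OR NOT x8) — NOT x8 is true.
  3. (x7 OR x8) — x7 is true.
  4. (x7 OR x5 OR x1) — x1 is true.
  5. (x8 OR NOT x6 OR NOT x4) — NOT x4 is true.
  6. (NOT x5 OR x1 OR NOT x2) — x1 is true.
  7. (NOT x10 OR x7 OR NOT x8) — NOT x8 is true.
  8. (NOT x2 OR x3 OR x4) — x3 is true.
  9. (NOT x9 OR x10 OR x3) — x10 is true.
  10. (x10 OR x8 OR NOT x6) — x10 is true.
  11. (x8 OR x3) — x3 is true.
  12. (NOT x8 OR x3) — NOT x8 is true.
  13. (x6 OR x3 OR NOT x2) — x3 is true.
  14. (NOT x8 OR x10 OR NOT x1) — NOT x8 is true.
  15. (NOT x2 OR NOT x7) — NOT x2 is true.
  16. (NOT x9 OR x1 OR x5) — x1 is true.
  17. (NOT x3 OR x7 OR x1) — x1 is true.
  18. (x7 OR NOT x1 OR x8) — x7 is true.
  19. (NOT x8 OR NOT x10 OR NOT x5) — NOT x8 is true.
  20. (NOT x4 OR x8 OR x2) — NOT x4 is true.
  21. (x10 OR x2 OR x6) — x10 is true.
  22. (x1 OR x6 OR x5) — x1 is true.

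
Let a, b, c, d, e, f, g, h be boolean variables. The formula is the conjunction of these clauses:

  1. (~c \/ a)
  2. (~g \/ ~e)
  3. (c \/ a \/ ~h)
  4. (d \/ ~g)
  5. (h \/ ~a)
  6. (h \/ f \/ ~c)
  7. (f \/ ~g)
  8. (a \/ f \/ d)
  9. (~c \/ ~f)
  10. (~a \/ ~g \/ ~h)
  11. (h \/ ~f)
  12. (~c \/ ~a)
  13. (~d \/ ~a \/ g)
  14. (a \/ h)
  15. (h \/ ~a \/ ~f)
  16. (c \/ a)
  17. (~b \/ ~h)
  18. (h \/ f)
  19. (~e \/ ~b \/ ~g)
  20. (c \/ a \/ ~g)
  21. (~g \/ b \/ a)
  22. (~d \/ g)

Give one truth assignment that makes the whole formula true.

a = 1, b = 0, c = 0, d = 0, e = 1, f = 0, g = 0, h = 1

Check each clause:
  1. (~c \/ a) — a is true.
  2. (~e \/ ~g) — ~g is true.
  3. (a \/ ~h \/ c) — a is true.
  4. (~g \/ d) — ~g is true.
  5. (~a \/ h) — h is true.
  6. (~c \/ f \/ h) — h is true.
  7. (~g \/ f) — ~g is true.
  8. (a \/ d \/ f) — a is true.
  9. (~f \/ ~c) — ~f is true.
  10. (~h \/ ~a \/ ~g) — ~g is true.
  11. (h \/ ~f) — h is true.
  12. (~a \/ ~c) — ~c is true.
  13. (~a \/ ~d \/ g) — ~d is true.
  14. (h \/ a) — h is true.
  15. (~a \/ ~f \/ h) — h is true.
  16. (c \/ a) — a is true.
  17. (~b \/ ~h) — ~b is true.
  18. (f \/ h) — h is true.
  19. (~b \/ ~g \/ ~e) — ~g is true.
  20. (a \/ ~g \/ c) — a is true.
  21. (a \/ ~g \/ b) — a is true.
  22. (~d \/ g) — ~d is true.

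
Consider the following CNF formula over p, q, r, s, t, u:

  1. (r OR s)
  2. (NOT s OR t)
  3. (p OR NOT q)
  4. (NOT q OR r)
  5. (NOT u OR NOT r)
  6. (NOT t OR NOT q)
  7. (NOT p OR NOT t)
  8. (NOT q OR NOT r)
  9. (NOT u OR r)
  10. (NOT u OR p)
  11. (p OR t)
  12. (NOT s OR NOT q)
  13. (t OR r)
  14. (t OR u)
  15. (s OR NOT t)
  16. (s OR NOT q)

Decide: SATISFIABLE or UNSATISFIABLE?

q occurs only negated in the remaining clauses — set q = False.
Set p = False and propagate.
  then u is forced to False.
  then t is forced to True.
  then s is forced to True.
r is now unconstrained; take r = False.
Every clause has at least one true literal under this assignment.
So p=F, q=F, r=F, s=T, t=T, u=F is a satisfying assignment.

SATISFIABLE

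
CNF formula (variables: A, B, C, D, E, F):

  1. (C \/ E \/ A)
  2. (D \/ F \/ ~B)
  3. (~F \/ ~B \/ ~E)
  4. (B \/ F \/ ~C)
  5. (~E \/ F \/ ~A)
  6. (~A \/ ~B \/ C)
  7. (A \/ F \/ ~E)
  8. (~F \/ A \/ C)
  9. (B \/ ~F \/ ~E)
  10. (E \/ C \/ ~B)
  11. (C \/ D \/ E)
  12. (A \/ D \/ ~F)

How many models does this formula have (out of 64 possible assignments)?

10

Case analysis on F and E:
  F=T, E=T: a clause becomes empty — 0.
  F=T, E=F: 7 of the 16 assignments to (A,B,C,D) work.
  F=F, E=T: a clause becomes empty — 0.
  F=F, E=F: remaining (A,B,C,D) ∈ {(F,T,T,T); (T,F,F,T); (T,T,T,T)} — 3.
Total: 0 + 7 + 0 + 3 = 10.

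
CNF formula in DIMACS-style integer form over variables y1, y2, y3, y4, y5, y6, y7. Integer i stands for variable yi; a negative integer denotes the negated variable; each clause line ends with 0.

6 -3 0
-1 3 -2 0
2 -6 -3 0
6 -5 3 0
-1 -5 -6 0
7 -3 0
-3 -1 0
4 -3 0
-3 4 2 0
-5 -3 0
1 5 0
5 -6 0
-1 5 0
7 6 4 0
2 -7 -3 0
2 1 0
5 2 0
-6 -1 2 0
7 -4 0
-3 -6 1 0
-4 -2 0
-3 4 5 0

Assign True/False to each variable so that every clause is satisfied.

y1=F  y2=T  y3=F  y4=F  y5=T  y6=T  y7=F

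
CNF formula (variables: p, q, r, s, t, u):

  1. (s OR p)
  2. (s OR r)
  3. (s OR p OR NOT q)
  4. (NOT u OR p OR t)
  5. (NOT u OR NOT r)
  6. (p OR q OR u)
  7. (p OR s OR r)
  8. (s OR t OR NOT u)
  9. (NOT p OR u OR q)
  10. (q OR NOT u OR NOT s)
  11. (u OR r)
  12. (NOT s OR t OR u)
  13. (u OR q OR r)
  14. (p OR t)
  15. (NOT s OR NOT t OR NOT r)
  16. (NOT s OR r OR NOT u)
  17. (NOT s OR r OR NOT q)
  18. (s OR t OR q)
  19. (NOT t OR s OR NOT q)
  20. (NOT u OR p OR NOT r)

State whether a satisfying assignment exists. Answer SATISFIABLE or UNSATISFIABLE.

SATISFIABLE

Set p = True and propagate.
Set q = True and propagate.
Set r = True and propagate.
  then u is forced to False.
For the remaining variables, s = False, t = False works.
So p = True, q = True, r = True, s = False, t = False, u = False is a satisfying assignment.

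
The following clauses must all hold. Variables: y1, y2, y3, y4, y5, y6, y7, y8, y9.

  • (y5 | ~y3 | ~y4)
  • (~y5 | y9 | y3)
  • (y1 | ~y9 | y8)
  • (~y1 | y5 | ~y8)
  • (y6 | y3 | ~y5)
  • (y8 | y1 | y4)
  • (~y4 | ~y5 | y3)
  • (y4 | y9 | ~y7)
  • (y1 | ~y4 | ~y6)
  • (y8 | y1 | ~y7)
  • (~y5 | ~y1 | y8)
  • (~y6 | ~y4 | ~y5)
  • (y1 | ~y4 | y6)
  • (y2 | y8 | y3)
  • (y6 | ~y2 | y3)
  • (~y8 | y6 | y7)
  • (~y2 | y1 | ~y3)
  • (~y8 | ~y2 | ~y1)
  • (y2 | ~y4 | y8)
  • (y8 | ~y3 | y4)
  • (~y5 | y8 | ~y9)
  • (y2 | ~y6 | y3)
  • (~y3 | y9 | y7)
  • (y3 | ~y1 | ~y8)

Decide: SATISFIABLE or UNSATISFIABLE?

SATISFIABLE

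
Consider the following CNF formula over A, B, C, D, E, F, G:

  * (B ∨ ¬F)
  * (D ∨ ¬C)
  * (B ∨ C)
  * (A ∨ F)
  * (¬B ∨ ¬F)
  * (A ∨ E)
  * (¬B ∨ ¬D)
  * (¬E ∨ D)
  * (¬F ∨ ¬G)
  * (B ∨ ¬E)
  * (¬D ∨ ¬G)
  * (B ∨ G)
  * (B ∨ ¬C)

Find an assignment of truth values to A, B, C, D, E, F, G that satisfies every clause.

A=T, B=T, C=F, D=F, E=F, F=F, G=T

Check each clause:
  1. (B ∨ ¬F) — ¬F is true.
  2. (D ∨ ¬C) — ¬C is true.
  3. (B ∨ C) — B is true.
  4. (F ∨ A) — A is true.
  5. (¬B ∨ ¬F) — ¬F is true.
  6. (E ∨ A) — A is true.
  7. (¬B ∨ ¬D) — ¬D is true.
  8. (¬E ∨ D) — ¬E is true.
  9. (¬F ∨ ¬G) — ¬F is true.
  10. (B ∨ ¬E) — B is true.
  11. (¬D ∨ ¬G) — ¬D is true.
  12. (G ∨ B) — B is true.
  13. (¬C ∨ B) — B is true.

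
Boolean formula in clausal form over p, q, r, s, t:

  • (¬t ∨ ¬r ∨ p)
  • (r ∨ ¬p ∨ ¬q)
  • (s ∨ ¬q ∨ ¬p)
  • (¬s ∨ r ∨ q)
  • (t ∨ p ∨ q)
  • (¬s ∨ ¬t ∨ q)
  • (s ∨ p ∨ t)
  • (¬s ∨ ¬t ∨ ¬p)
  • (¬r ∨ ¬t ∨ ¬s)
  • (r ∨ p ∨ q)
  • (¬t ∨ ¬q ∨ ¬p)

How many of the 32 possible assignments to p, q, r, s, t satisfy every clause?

Case analysis on p and q:
  p=1, q=1: remaining (r,s,t) ∈ {(1,1,0)} — 1.
  p=1, q=0: 5 of the 8 assignments to (r,s,t) work.
  p=0, q=1: remaining (r,s,t) ∈ {(0,0,1); (0,1,0); (0,1,1); (1,1,0)} — 4.
  p=0, q=0: a clause becomes empty — 0.
Total: 1 + 5 + 4 + 0 = 10.

10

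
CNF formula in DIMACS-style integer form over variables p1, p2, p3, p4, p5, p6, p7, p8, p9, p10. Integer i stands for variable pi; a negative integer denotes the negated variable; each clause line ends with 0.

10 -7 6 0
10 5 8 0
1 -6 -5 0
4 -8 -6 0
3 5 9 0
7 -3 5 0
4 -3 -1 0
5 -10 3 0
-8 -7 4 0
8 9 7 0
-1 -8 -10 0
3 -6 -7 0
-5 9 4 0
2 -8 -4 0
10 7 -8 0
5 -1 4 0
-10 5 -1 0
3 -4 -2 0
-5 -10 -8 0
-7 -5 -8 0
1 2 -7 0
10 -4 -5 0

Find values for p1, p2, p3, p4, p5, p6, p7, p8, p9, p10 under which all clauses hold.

p1 = True, p2 = False, p3 = True, p4 = True, p5 = True, p6 = True, p7 = True, p8 = False, p9 = False, p10 = True

Check each clause:
  1. (~p7 | p6 | p10) — p10 is true.
  2. (p8 | p10 | p5) — p10 is true.
  3. (p1 | ~p6 | ~p5) — p1 is true.
  4. (~p6 | p4 | ~p8) — ~p8 is true.
  5. (p5 | p9 | p3) — p3 is true.
  6. (p5 | p7 | ~p3) — p5 is true.
  7. (~p1 | ~p3 | p4) — p4 is true.
  8. (p3 | p5 | ~p10) — p3 is true.
  9. (~p7 | ~p8 | p4) — ~p8 is true.
  10. (p7 | p8 | p9) — p7 is true.
  11. (~p10 | ~p8 | ~p1) — ~p8 is true.
  12. (~p7 | p3 | ~p6) — p3 is true.
  13. (p4 | p9 | ~p5) — p4 is true.
  14. (p2 | ~p4 | ~p8) — ~p8 is true.
  15. (~p8 | p7 | p10) — ~p8 is true.
  16. (~p1 | p4 | p5) — p4 is true.
  17. (~p1 | ~p10 | p5) — p5 is true.
  18. (~p2 | ~p4 | p3) — p3 is true.
  19. (~p8 | ~p10 | ~p5) — ~p8 is true.
  20. (~p5 | ~p8 | ~p7) — ~p8 is true.
  21. (p2 | p1 | ~p7) — p1 is true.
  22. (p10 | ~p4 | ~p5) — p10 is true.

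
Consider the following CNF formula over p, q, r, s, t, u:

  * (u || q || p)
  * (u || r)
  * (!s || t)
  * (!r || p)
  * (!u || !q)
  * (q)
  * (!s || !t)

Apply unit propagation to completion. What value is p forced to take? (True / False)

(q) is a unit clause: q = True.
(!u || !q) with q = True leaves only !u, so u = False.
In (r || u), u is now false; r must hold, so r = True.
From (p || !r) and r = True: p = True.

True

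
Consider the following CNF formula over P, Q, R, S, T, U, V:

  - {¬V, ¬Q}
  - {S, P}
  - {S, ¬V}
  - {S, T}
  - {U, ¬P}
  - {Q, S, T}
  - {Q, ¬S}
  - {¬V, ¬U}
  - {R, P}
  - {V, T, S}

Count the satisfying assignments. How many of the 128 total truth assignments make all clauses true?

Case analysis on S and V:
  S=T, V=T: a clause becomes empty — 0.
  S=T, V=F: T free; 4 ways for (P,Q,R,U) × 2^1 = 8.
  S=F, V=T: a clause becomes empty — 0.
  S=F, V=F: remaining (P,Q,R,T,U) ∈ {(T,F,F,T,T); (T,F,T,T,T); (T,T,F,T,T); (T,T,T,T,T)} — 4.
Total: 0 + 8 + 0 + 4 = 12.

12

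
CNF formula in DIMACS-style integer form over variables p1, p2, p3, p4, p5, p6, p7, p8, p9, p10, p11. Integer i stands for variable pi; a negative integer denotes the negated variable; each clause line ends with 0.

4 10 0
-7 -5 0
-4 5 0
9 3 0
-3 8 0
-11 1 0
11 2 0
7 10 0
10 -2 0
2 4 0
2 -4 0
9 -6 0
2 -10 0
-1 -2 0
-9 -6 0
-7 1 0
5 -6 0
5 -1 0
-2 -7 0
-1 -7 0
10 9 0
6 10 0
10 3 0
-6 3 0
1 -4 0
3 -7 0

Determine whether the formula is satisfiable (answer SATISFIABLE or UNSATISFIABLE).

Pure literal: p8 appears only positively; assign p8 = True.
Try p1 = False.
  then p11 is forced to False.
  then p2 is forced to True.
  then p10 is forced to True.
  then p7 is forced to False.
  then p4 is forced to False.
The remaining clauses are satisfied by p3 = False, p5 = False, p6 = False, p9 = True.
Every clause has at least one true literal under this assignment.
So p1 = False, p2 = True, p3 = False, p4 = False, p5 = False, p6 = False, p7 = False, p8 = True, p9 = True, p10 = True, p11 = False is a satisfying assignment.

SATISFIABLE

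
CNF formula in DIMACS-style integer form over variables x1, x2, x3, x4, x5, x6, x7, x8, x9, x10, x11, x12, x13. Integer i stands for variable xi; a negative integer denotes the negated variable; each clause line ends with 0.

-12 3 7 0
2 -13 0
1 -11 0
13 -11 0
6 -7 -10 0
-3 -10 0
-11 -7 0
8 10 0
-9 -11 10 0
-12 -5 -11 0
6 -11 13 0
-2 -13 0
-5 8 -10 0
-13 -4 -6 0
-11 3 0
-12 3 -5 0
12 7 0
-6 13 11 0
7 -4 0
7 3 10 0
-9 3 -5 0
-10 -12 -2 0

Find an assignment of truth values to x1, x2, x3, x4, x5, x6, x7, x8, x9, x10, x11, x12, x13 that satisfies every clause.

x1=False  x2=False  x3=False  x4=False  x5=False  x6=False  x7=True  x8=True  x9=True  x10=False  x11=False  x12=False  x13=False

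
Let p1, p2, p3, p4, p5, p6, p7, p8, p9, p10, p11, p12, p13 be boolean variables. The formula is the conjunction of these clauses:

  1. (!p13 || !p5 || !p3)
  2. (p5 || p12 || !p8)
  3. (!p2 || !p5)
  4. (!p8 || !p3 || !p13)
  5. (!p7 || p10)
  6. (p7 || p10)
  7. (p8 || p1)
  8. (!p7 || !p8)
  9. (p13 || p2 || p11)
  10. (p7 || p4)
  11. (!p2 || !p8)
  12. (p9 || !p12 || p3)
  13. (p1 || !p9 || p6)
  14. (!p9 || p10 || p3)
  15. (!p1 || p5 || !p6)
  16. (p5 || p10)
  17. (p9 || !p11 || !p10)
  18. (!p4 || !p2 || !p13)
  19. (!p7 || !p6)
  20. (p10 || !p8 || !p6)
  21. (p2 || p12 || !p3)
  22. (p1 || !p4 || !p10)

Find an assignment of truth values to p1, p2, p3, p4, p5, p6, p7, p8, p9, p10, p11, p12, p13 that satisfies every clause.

p1 = True, p2 = True, p3 = False, p4 = False, p5 = False, p6 = False, p7 = True, p8 = False, p9 = True, p10 = True, p11 = False, p12 = True, p13 = True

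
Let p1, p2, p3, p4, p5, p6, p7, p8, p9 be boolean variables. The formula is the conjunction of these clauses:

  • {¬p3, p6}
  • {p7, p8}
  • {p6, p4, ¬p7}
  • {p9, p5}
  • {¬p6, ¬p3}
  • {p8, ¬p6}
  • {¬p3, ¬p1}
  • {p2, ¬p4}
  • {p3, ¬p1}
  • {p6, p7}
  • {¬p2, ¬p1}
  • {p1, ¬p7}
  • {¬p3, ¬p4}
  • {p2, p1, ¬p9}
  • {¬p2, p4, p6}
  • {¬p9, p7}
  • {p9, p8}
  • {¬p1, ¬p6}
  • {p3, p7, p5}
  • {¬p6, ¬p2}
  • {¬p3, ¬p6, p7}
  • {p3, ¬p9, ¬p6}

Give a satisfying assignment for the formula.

Pure literal: p5 appears only positively; assign p5 = True.
Pure literal: p8 appears only positively; assign p8 = True.
Set p1 = False and propagate.
  then p7 is forced to False.
  then p6 is forced to True.
  then p3 is forced to False.
  then p9 is forced to False.
  then p2 is forced to False.
  then p4 is forced to False.

p1 = 0, p2 = 0, p3 = 0, p4 = 0, p5 = 1, p6 = 1, p7 = 0, p8 = 1, p9 = 0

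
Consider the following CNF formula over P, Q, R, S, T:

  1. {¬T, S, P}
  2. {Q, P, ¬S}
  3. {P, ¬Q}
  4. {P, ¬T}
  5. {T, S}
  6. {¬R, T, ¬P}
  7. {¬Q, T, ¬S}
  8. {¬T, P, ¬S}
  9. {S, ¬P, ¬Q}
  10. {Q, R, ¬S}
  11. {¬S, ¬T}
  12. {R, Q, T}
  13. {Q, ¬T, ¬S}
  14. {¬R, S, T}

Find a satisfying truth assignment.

Try P = True.
Set Q = False and propagate.
For the remaining variables, R = True, S = False, T = True works.
Every clause has at least one true literal under this assignment.

P=True, Q=False, R=True, S=False, T=True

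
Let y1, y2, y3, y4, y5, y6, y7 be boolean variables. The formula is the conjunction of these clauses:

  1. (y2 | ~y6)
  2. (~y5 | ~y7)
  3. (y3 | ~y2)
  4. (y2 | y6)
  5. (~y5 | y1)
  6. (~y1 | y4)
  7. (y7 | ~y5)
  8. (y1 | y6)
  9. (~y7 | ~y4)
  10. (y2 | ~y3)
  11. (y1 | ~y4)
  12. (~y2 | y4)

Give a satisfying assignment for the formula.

y1=T, y2=T, y3=T, y4=T, y5=F, y6=T, y7=F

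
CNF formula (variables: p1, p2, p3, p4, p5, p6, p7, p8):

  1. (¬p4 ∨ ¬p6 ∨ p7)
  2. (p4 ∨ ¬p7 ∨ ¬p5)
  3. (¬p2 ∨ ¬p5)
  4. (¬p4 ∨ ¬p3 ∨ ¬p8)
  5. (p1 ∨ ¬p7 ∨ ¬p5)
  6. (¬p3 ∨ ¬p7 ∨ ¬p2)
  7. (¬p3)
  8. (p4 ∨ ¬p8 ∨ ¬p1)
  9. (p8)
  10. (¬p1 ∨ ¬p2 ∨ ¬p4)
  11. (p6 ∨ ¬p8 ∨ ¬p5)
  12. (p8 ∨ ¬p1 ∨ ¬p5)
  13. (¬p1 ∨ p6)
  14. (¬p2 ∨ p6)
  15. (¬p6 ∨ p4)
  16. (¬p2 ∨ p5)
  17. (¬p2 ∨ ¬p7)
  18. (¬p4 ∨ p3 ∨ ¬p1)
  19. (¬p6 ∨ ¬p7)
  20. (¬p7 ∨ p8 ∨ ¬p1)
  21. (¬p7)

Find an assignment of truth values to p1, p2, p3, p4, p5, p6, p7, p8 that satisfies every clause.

Unit propagation: (¬p3) forces p3 = False.
(p8) is a unit clause, so p8 = True.
The clause (¬p7) is unit: p7 must be False.
p1 occurs only negated in the remaining clauses — set p1 = False.
p2 occurs only negated in the remaining clauses — set p2 = False.
Set p4 = False and propagate.
  then p6 is forced to False.
  then p5 is forced to False.

p1=False, p2=False, p3=False, p4=False, p5=False, p6=False, p7=False, p8=True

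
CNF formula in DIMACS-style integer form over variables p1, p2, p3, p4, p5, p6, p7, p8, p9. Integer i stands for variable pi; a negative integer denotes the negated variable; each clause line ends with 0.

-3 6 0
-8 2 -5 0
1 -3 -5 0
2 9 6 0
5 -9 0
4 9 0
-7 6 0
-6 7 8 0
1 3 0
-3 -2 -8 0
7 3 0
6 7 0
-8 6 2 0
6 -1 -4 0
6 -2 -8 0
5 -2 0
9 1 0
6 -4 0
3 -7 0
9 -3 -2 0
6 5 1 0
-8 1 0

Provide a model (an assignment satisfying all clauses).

p1=T, p2=F, p3=T, p4=T, p5=F, p6=T, p7=T, p8=T, p9=F

Check each clause:
  1. (p6 OR NOT p3) — p6 is true.
  2. (NOT p5 OR NOT p8 OR p2) — NOT p5 is true.
  3. (p1 OR NOT p5 OR NOT p3) — p1 is true.
  4. (p9 OR p6 OR p2) — p6 is true.
  5. (NOT p9 OR p5) — NOT p9 is true.
  6. (p9 OR p4) — p4 is true.
  7. (NOT p7 OR p6) — p6 is true.
  8. (p8 OR p7 OR NOT p6) — p8 is true.
  9. (p1 OR p3) — p1 is true.
  10. (NOT p8 OR NOT p2 OR NOT p3) — NOT p2 is true.
  11. (p3 OR p7) — p3 is true.
  12. (p6 OR p7) — p6 is true.
  13. (p6 OR p2 OR NOT p8) — p6 is true.
  14. (NOT p1 OR p6 OR NOT p4) — p6 is true.
  15. (p6 OR NOT p8 OR NOT p2) — NOT p2 is true.
  16. (p5 OR NOT p2) — NOT p2 is true.
  17. (p9 OR p1) — p1 is true.
  18. (NOT p4 OR p6) — p6 is true.
  19. (NOT p7 OR p3) — p3 is true.
  20. (NOT p3 OR p9 OR NOT p2) — NOT p2 is true.
  21. (p6 OR p1 OR p5) — p1 is true.
  22. (NOT p8 OR p1) — p1 is true.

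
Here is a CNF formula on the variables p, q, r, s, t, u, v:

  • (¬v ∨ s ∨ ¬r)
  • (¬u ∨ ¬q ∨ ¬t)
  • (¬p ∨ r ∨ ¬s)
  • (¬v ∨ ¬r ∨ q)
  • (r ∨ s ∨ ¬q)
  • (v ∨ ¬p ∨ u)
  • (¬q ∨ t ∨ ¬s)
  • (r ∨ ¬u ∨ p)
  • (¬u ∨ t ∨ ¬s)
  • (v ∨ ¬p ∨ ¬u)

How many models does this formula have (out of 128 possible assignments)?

27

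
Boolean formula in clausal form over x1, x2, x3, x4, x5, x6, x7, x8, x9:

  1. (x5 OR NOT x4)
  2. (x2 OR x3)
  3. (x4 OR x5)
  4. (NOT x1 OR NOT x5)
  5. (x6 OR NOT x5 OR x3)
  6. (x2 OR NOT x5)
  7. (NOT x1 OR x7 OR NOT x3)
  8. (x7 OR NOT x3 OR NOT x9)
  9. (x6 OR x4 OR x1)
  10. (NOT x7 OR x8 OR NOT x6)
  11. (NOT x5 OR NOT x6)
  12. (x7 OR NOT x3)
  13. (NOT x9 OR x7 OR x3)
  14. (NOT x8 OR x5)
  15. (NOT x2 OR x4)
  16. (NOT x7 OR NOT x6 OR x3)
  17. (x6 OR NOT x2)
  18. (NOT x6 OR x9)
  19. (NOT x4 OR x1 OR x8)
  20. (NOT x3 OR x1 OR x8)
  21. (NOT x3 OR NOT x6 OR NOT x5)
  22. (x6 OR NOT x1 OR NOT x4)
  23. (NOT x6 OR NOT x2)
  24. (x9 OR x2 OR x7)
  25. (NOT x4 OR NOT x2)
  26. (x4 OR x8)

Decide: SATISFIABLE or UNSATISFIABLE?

x6 = True:
  propagation gives x5=False, x4=False; an empty clause results — contradiction.
x6 = False:
  propagation gives x2=False, x3=True, x5=False, x4=False; an empty clause results — contradiction.
Every branch closes, so no satisfying assignment exists.

UNSATISFIABLE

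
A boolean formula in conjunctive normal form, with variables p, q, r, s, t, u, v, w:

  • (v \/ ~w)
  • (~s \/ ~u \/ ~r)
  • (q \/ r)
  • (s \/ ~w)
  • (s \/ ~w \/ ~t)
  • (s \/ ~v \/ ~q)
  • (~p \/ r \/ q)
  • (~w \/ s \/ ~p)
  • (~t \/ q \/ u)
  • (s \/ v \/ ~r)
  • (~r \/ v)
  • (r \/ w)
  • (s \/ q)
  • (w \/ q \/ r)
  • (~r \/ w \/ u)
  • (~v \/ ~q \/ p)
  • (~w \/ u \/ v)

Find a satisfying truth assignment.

p = T, q = T, r = F, s = T, t = T, u = F, v = T, w = T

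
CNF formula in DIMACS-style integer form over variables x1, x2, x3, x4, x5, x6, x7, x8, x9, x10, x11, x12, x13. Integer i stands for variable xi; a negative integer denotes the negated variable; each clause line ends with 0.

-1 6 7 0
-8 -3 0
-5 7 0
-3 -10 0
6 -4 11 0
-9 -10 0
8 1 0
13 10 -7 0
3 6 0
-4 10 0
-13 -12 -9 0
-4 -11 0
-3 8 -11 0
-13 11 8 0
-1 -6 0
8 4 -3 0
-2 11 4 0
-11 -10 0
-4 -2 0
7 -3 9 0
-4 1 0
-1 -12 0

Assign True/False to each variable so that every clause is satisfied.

x2 occurs only negated in the remaining clauses — set x2 = False.
Set x1 = False and propagate.
  then x8 is forced to True.
  then x3 is forced to False.
  then x6 is forced to True.
  then x4 is forced to False.
Try x5 = True.
  then x7 is forced to True.
Set x9 = False and propagate.
The remaining clauses are satisfied by x10 = False, x11 = False, x12 = True, x13 = True.
Every clause has at least one true literal under this assignment.
Check each clause:
  1. (x7 || !x1 || x6) — x6 is true.
  2. (!x8 || !x3) — !x3 is true.
  3. (x7 || !x5) — x7 is true.
  4. (!x10 || !x3) — !x3 is true.
  5. (x6 || !x4 || x11) — !x4 is true.
  6. (!x10 || !x9) — !x10 is true.
  7. (x8 || x1) — x8 is true.
  8. (!x7 || x10 || x13) — x13 is true.
  9. (x3 || x6) — x6 is true.
  10. (!x4 || x10) — !x4 is true.
  11. (!x9 || !x13 || !x12) — !x9 is true.
  12. (!x11 || !x4) — !x4 is true.
  13. (!x11 || x8 || !x3) — x8 is true.
  14. (!x13 || x8 || x11) — x8 is true.
  15. (!x1 || !x6) — !x1 is true.
  16. (!x3 || x8 || x4) — x8 is true.
  17. (x11 || x4 || !x2) — !x2 is true.
  18. (!x11 || !x10) — !x11 is true.
  19. (!x2 || !x4) — !x4 is true.
  20. (x9 || x7 || !x3) — !x3 is true.
  21. (x1 || !x4) — !x4 is true.
  22. (!x1 || !x12) — !x1 is true.

x1=0, x2=0, x3=0, x4=0, x5=1, x6=1, x7=1, x8=1, x9=0, x10=0, x11=0, x12=1, x13=1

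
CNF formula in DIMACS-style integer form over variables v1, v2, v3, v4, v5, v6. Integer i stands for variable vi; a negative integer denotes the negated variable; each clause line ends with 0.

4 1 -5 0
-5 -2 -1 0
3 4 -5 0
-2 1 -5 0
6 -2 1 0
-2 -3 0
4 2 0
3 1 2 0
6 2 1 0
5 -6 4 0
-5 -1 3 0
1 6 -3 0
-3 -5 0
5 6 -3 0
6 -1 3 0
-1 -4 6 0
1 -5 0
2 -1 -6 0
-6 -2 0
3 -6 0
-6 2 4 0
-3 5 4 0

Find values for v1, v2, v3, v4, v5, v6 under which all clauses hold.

Branch on v1: take v1 = False.
  then v5 is forced to False.
Branch on v2: take v2 = False.
  then v4 is forced to True.
  then v3 is forced to True.
  then v6 is forced to True.

v1 = False, v2 = False, v3 = True, v4 = True, v5 = False, v6 = True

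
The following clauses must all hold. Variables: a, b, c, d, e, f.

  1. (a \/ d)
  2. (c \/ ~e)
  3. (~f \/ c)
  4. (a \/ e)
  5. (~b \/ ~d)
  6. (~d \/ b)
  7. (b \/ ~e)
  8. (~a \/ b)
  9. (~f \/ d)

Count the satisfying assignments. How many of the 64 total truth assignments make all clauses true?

Satisfying assignments:
  a=T b=T c=F d=F e=F f=F
  a=T b=T c=T d=F e=F f=F
  a=T b=T c=T d=F e=T f=F
That's 3 in total.

3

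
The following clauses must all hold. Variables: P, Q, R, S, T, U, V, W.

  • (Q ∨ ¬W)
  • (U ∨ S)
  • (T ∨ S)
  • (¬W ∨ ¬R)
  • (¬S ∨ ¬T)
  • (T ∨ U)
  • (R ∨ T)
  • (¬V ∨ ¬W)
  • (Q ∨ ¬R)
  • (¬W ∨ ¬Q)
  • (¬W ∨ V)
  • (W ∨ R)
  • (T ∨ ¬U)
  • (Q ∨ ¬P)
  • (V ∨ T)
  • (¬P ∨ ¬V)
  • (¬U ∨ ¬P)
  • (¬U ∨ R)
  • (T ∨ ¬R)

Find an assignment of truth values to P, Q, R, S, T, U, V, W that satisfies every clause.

P=F  Q=T  R=T  S=F  T=T  U=T  V=T  W=F

Check each clause:
  1. (¬W ∨ Q) — ¬W is true.
  2. (S ∨ U) — U is true.
  3. (T ∨ S) — T is true.
  4. (¬R ∨ ¬W) — ¬W is true.
  5. (¬T ∨ ¬S) — ¬S is true.
  6. (U ∨ T) — T is true.
  7. (T ∨ R) — R is true.
  8. (¬V ∨ ¬W) — ¬W is true.
  9. (¬R ∨ Q) — Q is true.
  10. (¬Q ∨ ¬W) — ¬W is true.
  11. (¬W ∨ V) — ¬W is true.
  12. (R ∨ W) — R is true.
  13. (¬U ∨ T) — T is true.
  14. (Q ∨ ¬P) — Q is true.
  15. (V ∨ T) — T is true.
  16. (¬P ∨ ¬V) — ¬P is true.
  17. (¬P ∨ ¬U) — ¬P is true.
  18. (¬U ∨ R) — R is true.
  19. (T ∨ ¬R) — T is true.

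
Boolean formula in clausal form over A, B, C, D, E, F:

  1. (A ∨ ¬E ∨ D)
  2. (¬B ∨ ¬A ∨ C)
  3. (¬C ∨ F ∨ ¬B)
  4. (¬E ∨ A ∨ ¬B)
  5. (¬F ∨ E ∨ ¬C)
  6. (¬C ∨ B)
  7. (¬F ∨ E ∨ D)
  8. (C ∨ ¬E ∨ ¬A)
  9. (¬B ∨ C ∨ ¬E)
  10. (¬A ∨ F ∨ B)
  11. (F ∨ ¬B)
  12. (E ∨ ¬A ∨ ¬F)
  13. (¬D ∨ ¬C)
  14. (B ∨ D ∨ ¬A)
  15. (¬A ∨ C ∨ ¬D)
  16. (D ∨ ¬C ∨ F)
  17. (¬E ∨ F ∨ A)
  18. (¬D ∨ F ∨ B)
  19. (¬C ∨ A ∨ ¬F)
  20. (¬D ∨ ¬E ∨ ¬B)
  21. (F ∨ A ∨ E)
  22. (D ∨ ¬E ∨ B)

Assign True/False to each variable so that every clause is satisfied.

A = True  B = True  C = True  D = False  E = True  F = True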